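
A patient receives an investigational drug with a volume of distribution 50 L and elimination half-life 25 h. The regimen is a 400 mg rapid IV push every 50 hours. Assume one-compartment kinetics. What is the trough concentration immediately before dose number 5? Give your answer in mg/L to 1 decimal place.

2.7 mg/L

f = (1/2)^(τ/t½) = (1/2)^(50/25) ≈ 0.2500.
C₀ = D/Vd = 400/50 ≈ 8.000 mg/L.
Before the 5th dose, 4 doses have been given. Superposition: Cmin = C₀·(f + f² + … + f^4).
≈ 8.000 × (0.2500 + 0.0625 + 0.0156 + 0.0039) ≈ 8.000 × 0.3320 ≈ 2.656 mg/L.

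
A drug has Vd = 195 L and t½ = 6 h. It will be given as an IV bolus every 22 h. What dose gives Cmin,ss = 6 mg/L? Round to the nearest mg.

13688 mg

τ/t½ = 22/6 ≈ 3.6667, so f = (1/2)^(22/6) ≈ 0.078745.
Cmin,ss = (D/Vd)·f/(1−f), so D = Cmin,ss·Vd·(1−f)/f.
D = 6 × 195 × (1−f)/f ≈ 6 × 195 × 11.69922 ≈ 13688.09 mg.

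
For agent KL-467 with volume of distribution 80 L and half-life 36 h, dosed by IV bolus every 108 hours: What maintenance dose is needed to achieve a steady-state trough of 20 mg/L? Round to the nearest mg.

τ/t½ = 108/36 ≈ 3, so f = (1/2)^(108/36) ≈ 0.125000.
Cmin,ss = (D/Vd)·f/(1−f), so D = Cmin,ss·Vd·(1−f)/f.
D = 20 × 80 × (1−f)/f ≈ 20 × 80 × 7.00000 ≈ 11200.00 mg.

11200 mg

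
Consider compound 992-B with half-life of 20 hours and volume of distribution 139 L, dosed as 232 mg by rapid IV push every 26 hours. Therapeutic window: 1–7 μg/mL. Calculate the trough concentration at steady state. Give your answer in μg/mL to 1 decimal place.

1.1 μg/mL

Over one 26-h interval, 26/20 ≈ 1.3 half-lives elapse, leaving f ≈ 0.4061 of each dose.
Each bolus raises the concentration by D/Vd = 232/139 ≈ 1.669 μg/mL.
Steady-state trough Cmin,ss = C₀·f/(1−f) ≈ 1.669 × 0.4061/0.5939 ≈ 1.141 μg/mL.
Trough 1.1 μg/mL vs MEC 1 μg/mL: adequate.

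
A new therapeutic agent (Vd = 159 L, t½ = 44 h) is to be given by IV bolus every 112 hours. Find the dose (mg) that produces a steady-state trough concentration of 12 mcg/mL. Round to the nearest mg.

9231 mg

τ/t½ = 112/44 ≈ 2.5455, so f = (1/2)^(112/44) ≈ 0.171294.
Cmin,ss = (D/Vd)·f/(1−f), so D = Cmin,ss·Vd·(1−f)/f.
D = 12 × 159 × (1−f)/f ≈ 12 × 159 × 4.83792 ≈ 9230.75 mg.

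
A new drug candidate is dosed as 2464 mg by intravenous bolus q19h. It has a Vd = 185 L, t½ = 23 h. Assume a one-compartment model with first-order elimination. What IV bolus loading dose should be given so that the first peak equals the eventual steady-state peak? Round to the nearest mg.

f = (1/2)^(19/23) ≈ 0.564057; accumulation ratio R = 1/(1−f) ≈ 2.29388.
Loading dose to hit Cmax,ss on first dose: D_load = D_maint·R ≈ 2464 × 2.29388 ≈ 5652.12 mg.

5652 mg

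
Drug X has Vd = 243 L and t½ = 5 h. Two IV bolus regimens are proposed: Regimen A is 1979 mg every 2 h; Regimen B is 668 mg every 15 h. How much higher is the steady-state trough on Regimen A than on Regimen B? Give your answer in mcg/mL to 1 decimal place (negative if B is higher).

Regimen A: f = (1/2)^(2/5) ≈ 0.7579; Cmin,ss = (1979/243)·f/(1−f) ≈ 25.495 mcg/mL.
Regimen B: f = (1/2)^(15/5) ≈ 0.1250; Cmin,ss = (668/243)·f/(1−f) ≈ 0.393 mcg/mL.
Difference ≈ 25.495 − 0.393 ≈ 25.102 mcg/mL.

25.1 mcg/mL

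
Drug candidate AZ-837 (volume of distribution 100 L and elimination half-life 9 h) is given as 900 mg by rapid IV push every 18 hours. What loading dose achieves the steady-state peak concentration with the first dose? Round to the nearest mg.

1200 mg

f = (1/2)^(18/9) ≈ 0.250000; accumulation ratio R = 1/(1−f) ≈ 1.33333.
Loading dose to hit Cmax,ss on first dose: D_load = D_maint·R ≈ 900 × 1.33333 ≈ 1200.00 mg.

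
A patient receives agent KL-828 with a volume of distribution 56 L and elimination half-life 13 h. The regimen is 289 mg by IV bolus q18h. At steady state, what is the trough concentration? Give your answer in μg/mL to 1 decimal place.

Over one 18-h interval, 18/13 ≈ 1.3846 half-lives elapse, leaving f ≈ 0.3830 of each dose.
Accumulation ratio R = 1/(1 − f) ≈ 1/0.6170 ≈ 1.6207.
Each bolus raises the concentration by D/Vd = 289/56 ≈ 5.161 μg/mL.
Cmax,ss = C₀/(1 − f) ≈ 5.161/0.6170 ≈ 8.365 μg/mL.
One interval later, Cmin,ss = Cmax,ss·e^(−kτ) ≈ 8.365 × 0.3830 ≈ 3.204 μg/mL.

3.2 μg/mL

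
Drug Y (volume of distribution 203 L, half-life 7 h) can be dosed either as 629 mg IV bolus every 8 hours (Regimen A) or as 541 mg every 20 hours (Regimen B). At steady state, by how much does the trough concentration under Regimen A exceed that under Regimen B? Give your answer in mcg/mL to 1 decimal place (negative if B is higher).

Regimen A: f = (1/2)^(8/7) ≈ 0.4529; Cmin,ss = (629/203)·f/(1−f) ≈ 2.565 mcg/mL.
Regimen B: f = (1/2)^(20/7) ≈ 0.1380; Cmin,ss = (541/203)·f/(1−f) ≈ 0.427 mcg/mL.
Difference ≈ 2.565 − 0.427 ≈ 2.138 mcg/mL.

2.1 mcg/mL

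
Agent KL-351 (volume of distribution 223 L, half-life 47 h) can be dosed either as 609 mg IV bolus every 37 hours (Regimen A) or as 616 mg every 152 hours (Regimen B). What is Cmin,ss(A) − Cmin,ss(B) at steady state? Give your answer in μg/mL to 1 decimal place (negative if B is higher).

3.4 μg/mL

Regimen A: f = (1/2)^(37/47) ≈ 0.5795; Cmin,ss = (609/223)·f/(1−f) ≈ 3.764 μg/mL.
Regimen B: f = (1/2)^(152/47) ≈ 0.1063; Cmin,ss = (616/223)·f/(1−f) ≈ 0.329 μg/mL.
Difference ≈ 3.764 − 0.329 ≈ 3.435 μg/mL.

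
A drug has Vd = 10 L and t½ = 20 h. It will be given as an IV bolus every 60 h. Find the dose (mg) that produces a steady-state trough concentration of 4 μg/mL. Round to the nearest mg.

τ/t½ = 60/20 ≈ 3, so f = (1/2)^(60/20) ≈ 0.125000.
Cmin,ss = (D/Vd)·f/(1−f), so D = Cmin,ss·Vd·(1−f)/f.
D = 4 × 10 × (1−f)/f ≈ 4 × 10 × 7.00000 ≈ 280.00 mg.

280 mg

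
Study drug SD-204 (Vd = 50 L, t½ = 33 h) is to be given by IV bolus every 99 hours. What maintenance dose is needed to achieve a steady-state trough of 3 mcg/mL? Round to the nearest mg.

1050 mg

τ/t½ = 99/33 ≈ 3, so f = (1/2)^(99/33) ≈ 0.125000.
Cmin,ss = (D/Vd)·f/(1−f), so D = Cmin,ss·Vd·(1−f)/f.
D = 3 × 50 × (1−f)/f ≈ 3 × 50 × 7.00000 ≈ 1050.00 mg.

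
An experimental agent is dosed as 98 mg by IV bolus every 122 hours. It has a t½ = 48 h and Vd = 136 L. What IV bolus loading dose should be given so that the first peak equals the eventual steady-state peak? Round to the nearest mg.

f = (1/2)^(122/48) ≈ 0.171744; accumulation ratio R = 1/(1−f) ≈ 1.20736.
Loading dose to hit Cmax,ss on first dose: D_load = D_maint·R ≈ 98 × 1.20736 ≈ 118.32 mg.

118 mg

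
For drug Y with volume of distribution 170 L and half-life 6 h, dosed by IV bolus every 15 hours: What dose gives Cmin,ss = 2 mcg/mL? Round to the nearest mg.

1583 mg

τ/t½ = 15/6 ≈ 2.5, so f = (1/2)^(15/6) ≈ 0.176777.
Cmin,ss = (D/Vd)·f/(1−f), so D = Cmin,ss·Vd·(1−f)/f.
D = 2 × 170 × (1−f)/f ≈ 2 × 170 × 4.65684 ≈ 1583.33 mg.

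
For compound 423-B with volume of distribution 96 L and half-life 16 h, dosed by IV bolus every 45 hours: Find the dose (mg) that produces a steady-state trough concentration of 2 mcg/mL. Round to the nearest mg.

1157 mg

τ/t½ = 45/16 ≈ 2.8125, so f = (1/2)^(45/16) ≈ 0.142349.
Cmin,ss = (D/Vd)·f/(1−f), so D = Cmin,ss·Vd·(1−f)/f.
D = 2 × 96 × (1−f)/f ≈ 2 × 96 × 6.02499 ≈ 1156.80 mg.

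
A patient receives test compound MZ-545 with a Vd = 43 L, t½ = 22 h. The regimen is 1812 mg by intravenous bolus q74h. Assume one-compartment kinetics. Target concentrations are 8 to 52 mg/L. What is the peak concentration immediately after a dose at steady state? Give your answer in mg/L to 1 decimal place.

τ/t½ = 74/22 ≈ 3.3636, so fraction remaining f = (1/2)^(74/22) ≈ 0.0972.
Accumulation ratio R = 1/(1 − f) ≈ 1/0.9028 ≈ 1.1077.
Single-dose peak C₀ = D/Vd = 1812/43 ≈ 42.140 mg/L.
Steady-state peak Cmax,ss = C₀·R ≈ 42.140 × 1.1077 ≈ 46.678 mg/L.
Peak 46.7 mg/L vs MTC 52 mg/L: below toxic threshold.

46.7 mg/L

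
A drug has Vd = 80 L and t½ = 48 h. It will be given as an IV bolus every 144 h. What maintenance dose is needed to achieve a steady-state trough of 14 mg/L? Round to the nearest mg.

τ/t½ = 144/48 ≈ 3, so f = (1/2)^(144/48) ≈ 0.125000.
Cmin,ss = (D/Vd)·f/(1−f), so D = Cmin,ss·Vd·(1−f)/f.
D = 14 × 80 × (1−f)/f ≈ 14 × 80 × 7.00000 ≈ 7840.00 mg.

7840 mg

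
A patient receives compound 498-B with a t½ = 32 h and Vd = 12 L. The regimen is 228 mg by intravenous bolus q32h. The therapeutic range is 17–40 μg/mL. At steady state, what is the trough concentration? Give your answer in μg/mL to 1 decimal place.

19.0 μg/mL

The dosing interval is 1 half-life, so f = 2^(−1) = 0.5.
Accumulation ratio R = 1/(1 − f) = 1/0.5 = 2/1.
Single-dose peak C₀ = D/Vd = 228/12 = 19 μg/mL.
Steady-state peak Cmax,ss = C₀·R = 19 × 2/1 ≈ 38.000 μg/mL.
Steady-state trough Cmin,ss = Cmax,ss·f ≈ 38.000 × 0.5 ≈ 19.000 μg/mL.
Trough 19.0 μg/mL vs MEC 17 μg/mL: adequate.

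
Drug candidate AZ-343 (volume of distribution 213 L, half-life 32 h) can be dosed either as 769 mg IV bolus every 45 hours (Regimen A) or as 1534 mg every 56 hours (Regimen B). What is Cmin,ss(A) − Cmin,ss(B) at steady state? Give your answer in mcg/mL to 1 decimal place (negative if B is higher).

Regimen A: f = (1/2)^(45/32) ≈ 0.3773; Cmin,ss = (769/213)·f/(1−f) ≈ 2.188 mcg/mL.
Regimen B: f = (1/2)^(56/32) ≈ 0.2973; Cmin,ss = (1534/213)·f/(1−f) ≈ 3.047 mcg/mL.
Difference ≈ 2.188 − 3.047 ≈ -0.859 mcg/mL.

-0.9 mcg/mL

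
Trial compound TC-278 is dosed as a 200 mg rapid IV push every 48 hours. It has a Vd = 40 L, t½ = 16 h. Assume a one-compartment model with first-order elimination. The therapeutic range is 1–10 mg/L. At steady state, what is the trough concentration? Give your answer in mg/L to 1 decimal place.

0.7 mg/L

τ = 48 h = 3 half-lives, so f = (1/2)^3 = 0.125.
Accumulation ratio R = 1/(1 − f) = 1/0.875 = 8/7.
Single-dose peak C₀ = D/Vd = 200/40 = 5 mg/L.
Steady-state peak Cmax,ss = C₀·R = 5 × 8/7 ≈ 5.714 mg/L.
Steady-state trough Cmin,ss = Cmax,ss·f ≈ 5.714 × 0.125 ≈ 0.714 mg/L.
Trough 0.7 mg/L vs MEC 1 mg/L: subtherapeutic.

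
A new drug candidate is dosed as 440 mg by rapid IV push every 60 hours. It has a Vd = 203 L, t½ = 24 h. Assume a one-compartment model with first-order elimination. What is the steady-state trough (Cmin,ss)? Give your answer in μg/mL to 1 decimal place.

0.5 μg/mL

Over one 60-h interval, 60/24 ≈ 2.5 half-lives elapse, leaving f ≈ 0.1768 of each dose.
At steady state, accumulation factor R = 1/(1 − e^(−kτ)) ≈ 1.2148.
Each bolus raises the concentration by D/Vd = 440/203 ≈ 2.167 μg/mL.
Cmax,ss = C₀/(1 − f) ≈ 2.167/0.8232 ≈ 2.632 μg/mL.
Steady-state trough Cmin,ss = Cmax,ss·f ≈ 2.632 × 0.1768 ≈ 0.465 μg/mL.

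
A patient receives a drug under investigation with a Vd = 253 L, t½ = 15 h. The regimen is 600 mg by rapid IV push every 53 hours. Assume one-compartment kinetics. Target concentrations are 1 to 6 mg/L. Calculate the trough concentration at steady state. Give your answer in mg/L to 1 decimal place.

0.2 mg/L

Over one 53-h interval, 53/15 ≈ 3.5333 half-lives elapse, leaving f ≈ 0.0864 of each dose.
At steady state, accumulation factor R = 1/(1 − e^(−kτ)) ≈ 1.0946.
Each bolus raises the concentration by D/Vd = 600/253 ≈ 2.372 mg/L.
Steady-state peak Cmax,ss = C₀·R ≈ 2.372 × 1.0946 ≈ 2.596 mg/L.
One interval later, Cmin,ss = Cmax,ss·e^(−kτ) ≈ 2.596 × 0.0864 ≈ 0.224 mg/L.
Trough 0.2 mg/L vs MEC 1 mg/L: subtherapeutic.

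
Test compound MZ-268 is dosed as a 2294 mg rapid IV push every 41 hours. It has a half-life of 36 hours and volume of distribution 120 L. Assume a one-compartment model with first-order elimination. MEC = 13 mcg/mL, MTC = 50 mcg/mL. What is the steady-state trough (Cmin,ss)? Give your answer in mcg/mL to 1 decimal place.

k = ln2/t½ = ln2/36 ≈ 0.019254 h⁻¹; fraction remaining f = e^(−kτ) = e^(−0.019254×41) ≈ 0.4541.
Accumulation ratio R = 1/(1 − f) ≈ 1/0.5459 ≈ 1.8318.
Single-dose peak C₀ = D/Vd = 2294/120 ≈ 19.117 mcg/mL.
Steady-state peak Cmax,ss = C₀·R ≈ 19.117 × 1.8318 ≈ 35.019 mcg/mL.
One interval later, Cmin,ss = Cmax,ss·e^(−kτ) ≈ 35.019 × 0.4541 ≈ 15.902 mcg/mL.
Trough 15.9 mcg/mL vs MEC 13 mcg/mL: adequate.

15.9 mcg/mL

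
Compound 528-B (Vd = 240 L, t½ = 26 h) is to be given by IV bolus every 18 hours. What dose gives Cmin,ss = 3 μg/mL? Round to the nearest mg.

443 mg

τ/t½ = 18/26 ≈ 0.69231, so f = (1/2)^(18/26) ≈ 0.618863.
Cmin,ss = (D/Vd)·f/(1−f), so D = Cmin,ss·Vd·(1−f)/f.
D = 3 × 240 × (1−f)/f ≈ 3 × 240 × 0.61587 ≈ 443.43 mg.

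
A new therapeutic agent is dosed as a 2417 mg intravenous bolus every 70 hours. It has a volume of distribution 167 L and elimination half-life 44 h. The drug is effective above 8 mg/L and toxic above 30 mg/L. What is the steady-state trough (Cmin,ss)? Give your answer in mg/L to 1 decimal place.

7.2 mg/L

Over one 70-h interval, 70/44 ≈ 1.5909 half-lives elapse, leaving f ≈ 0.3320 of each dose.
Single-dose peak C₀ = D/Vd = 2417/167 ≈ 14.473 mg/L.
Steady-state trough Cmin,ss = C₀·f/(1−f) ≈ 14.473 × 0.3320/0.6680 ≈ 7.193 mg/L.
Trough 7.2 mg/L vs MEC 8 mg/L: subtherapeutic.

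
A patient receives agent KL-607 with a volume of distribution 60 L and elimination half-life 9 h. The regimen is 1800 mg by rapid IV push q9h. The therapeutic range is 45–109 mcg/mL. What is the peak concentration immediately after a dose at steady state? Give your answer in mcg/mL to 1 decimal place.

The dosing interval is 1 half-life, so f = 2^(−1) = 0.5.
Accumulation ratio R = 1/(1 − f) = 1/0.5 = 2/1.
Single-dose peak C₀ = D/Vd = 1800/60 = 30 mcg/mL.
Steady-state peak Cmax,ss = C₀·R = 30 × 2/1 ≈ 60.000 mcg/mL.
Peak 60.0 mcg/mL vs MTC 109 mcg/mL: below toxic threshold.

60.0 mcg/mL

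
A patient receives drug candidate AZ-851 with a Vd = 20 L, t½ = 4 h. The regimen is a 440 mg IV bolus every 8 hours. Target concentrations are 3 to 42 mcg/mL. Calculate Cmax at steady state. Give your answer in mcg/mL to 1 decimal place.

The dosing interval is 2 half-lives, so f = 2^(−2) = 0.25.
At steady state, R = 1/(1 − 0.25) = 4/3.
Single-dose peak C₀ = D/Vd = 440/20 = 22 mcg/mL.
Steady-state peak Cmax,ss = C₀·R = 22 × 4/3 ≈ 29.333 mcg/mL.
Peak 29.3 mcg/mL vs MTC 42 mcg/mL: below toxic threshold.

29.3 mcg/mL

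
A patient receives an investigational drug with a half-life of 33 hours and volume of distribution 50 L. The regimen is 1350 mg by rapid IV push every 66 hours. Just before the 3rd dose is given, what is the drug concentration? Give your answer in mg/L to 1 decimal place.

f = (1/2)^(τ/t½) = (1/2)^(66/33) ≈ 0.2500.
C₀ = D/Vd = 1350/50 ≈ 27.000 mg/L.
Before the 3rd dose, 2 doses have been given. Superposition: Cmin = C₀·(f + f²).
≈ 27.000 × (0.2500 + 0.0625) ≈ 27.000 × 0.3125 ≈ 8.438 mg/L.

8.4 mg/L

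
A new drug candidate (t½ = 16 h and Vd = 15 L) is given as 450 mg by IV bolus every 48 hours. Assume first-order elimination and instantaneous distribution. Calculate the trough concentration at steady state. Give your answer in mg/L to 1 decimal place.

4.3 mg/L

The dosing interval is 3 half-lives, so f = 2^(−3) = 0.125.
At steady state, R = 1/(1 − 0.125) = 8/7.
Single-dose peak C₀ = D/Vd = 450/15 = 30 mg/L.
Steady-state peak Cmax,ss = C₀·R = 30 × 8/7 ≈ 34.286 mg/L.
Steady-state trough Cmin,ss = Cmax,ss·f ≈ 34.286 × 0.125 ≈ 4.286 mg/L.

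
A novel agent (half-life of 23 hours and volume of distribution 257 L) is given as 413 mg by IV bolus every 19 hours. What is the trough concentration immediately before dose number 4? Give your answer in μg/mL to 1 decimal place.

1.7 μg/mL

f = (1/2)^(τ/t½) = (1/2)^(19/23) ≈ 0.5641.
C₀ = D/Vd = 413/257 ≈ 1.607 μg/mL.
Before the 4th dose, 3 doses have been given. Superposition: Cmin = C₀·(f + f² + … + f^3).
≈ 1.607 × (0.5641 + 0.3182 + 0.1795) ≈ 1.607 × 1.0618 ≈ 1.706 μg/mL.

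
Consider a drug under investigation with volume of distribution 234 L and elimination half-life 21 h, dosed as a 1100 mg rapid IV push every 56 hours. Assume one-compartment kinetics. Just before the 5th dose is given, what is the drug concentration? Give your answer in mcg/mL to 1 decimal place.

f = (1/2)^(τ/t½) = (1/2)^(56/21) ≈ 0.1575.
C₀ = D/Vd = 1100/234 ≈ 4.701 mcg/mL.
Before the 5th dose, 4 doses have been given. Superposition: Cmin = C₀·(f + f² + … + f^4).
≈ 4.701 × (0.1575 + 0.0248 + 0.0039 + 0.0006) ≈ 4.701 × 0.1868 ≈ 0.878 mcg/mL.

0.9 mcg/mL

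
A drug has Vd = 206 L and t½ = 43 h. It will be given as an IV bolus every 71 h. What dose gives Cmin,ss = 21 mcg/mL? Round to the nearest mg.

9261 mg

τ/t½ = 71/43 ≈ 1.6512, so f = (1/2)^(71/43) ≈ 0.318383.
Cmin,ss = (D/Vd)·f/(1−f), so D = Cmin,ss·Vd·(1−f)/f.
D = 21 × 206 × (1−f)/f ≈ 21 × 206 × 2.14087 ≈ 9261.40 mg.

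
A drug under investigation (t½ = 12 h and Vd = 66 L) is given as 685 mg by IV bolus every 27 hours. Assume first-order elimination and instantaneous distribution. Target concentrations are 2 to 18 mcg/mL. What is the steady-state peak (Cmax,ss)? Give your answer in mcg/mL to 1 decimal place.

τ/t½ = 27/12 ≈ 2.25, so fraction remaining f = (1/2)^(27/12) ≈ 0.2102.
Accumulation ratio R = 1/(1 − f) ≈ 1/0.7898 ≈ 1.2661.
Each bolus raises the concentration by D/Vd = 685/66 ≈ 10.379 mcg/mL.
Cmax,ss = C₀/(1 − f) ≈ 10.379/0.7898 ≈ 13.141 mcg/mL.
Peak 13.1 mcg/mL vs MTC 18 mcg/mL: below toxic threshold.

13.1 mcg/mL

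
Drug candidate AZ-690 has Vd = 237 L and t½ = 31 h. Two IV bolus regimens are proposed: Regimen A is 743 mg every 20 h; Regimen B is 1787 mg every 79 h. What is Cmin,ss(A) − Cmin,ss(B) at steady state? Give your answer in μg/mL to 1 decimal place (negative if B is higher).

Regimen A: f = (1/2)^(20/31) ≈ 0.6394; Cmin,ss = (743/237)·f/(1−f) ≈ 5.559 μg/mL.
Regimen B: f = (1/2)^(79/31) ≈ 0.1709; Cmin,ss = (1787/237)·f/(1−f) ≈ 1.554 μg/mL.
Difference ≈ 5.559 − 1.554 ≈ 4.005 μg/mL.

4.0 μg/mL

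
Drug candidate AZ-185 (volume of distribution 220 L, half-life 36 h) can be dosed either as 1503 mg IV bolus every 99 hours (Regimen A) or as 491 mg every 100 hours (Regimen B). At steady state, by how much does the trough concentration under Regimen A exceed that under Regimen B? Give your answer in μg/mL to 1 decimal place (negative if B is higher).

Regimen A: f = (1/2)^(99/36) ≈ 0.1487; Cmin,ss = (1503/220)·f/(1−f) ≈ 1.193 μg/mL.
Regimen B: f = (1/2)^(100/36) ≈ 0.1458; Cmin,ss = (491/220)·f/(1−f) ≈ 0.381 μg/mL.
Difference ≈ 1.193 − 0.381 ≈ 0.812 μg/mL.

0.8 μg/mL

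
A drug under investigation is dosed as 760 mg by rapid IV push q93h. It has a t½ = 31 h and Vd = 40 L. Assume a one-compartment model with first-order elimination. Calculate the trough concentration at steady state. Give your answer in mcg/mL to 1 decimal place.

τ = 93 h = 3 half-lives, so f = (1/2)^3 = 0.125.
Accumulation ratio R = 1/(1 − f) = 1/0.875 = 8/7.
Single-dose peak C₀ = D/Vd = 760/40 = 19 mcg/mL.
Steady-state peak Cmax,ss = C₀·R = 19 × 8/7 ≈ 21.714 mcg/mL.
Steady-state trough Cmin,ss = Cmax,ss·f ≈ 21.714 × 0.125 ≈ 2.714 mcg/mL.

2.7 mcg/mL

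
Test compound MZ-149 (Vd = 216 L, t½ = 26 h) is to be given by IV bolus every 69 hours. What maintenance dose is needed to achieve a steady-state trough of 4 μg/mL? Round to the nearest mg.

τ/t½ = 69/26 ≈ 2.6538, so f = (1/2)^(69/26) ≈ 0.158896.
Cmin,ss = (D/Vd)·f/(1−f), so D = Cmin,ss·Vd·(1−f)/f.
D = 4 × 216 × (1−f)/f ≈ 4 × 216 × 5.29342 ≈ 4573.51 mg.

4574 mg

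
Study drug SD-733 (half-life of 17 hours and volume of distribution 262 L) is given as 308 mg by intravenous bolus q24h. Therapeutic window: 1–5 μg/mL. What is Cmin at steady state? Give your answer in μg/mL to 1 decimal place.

0.7 μg/mL

τ/t½ = 24/17 ≈ 1.4118, so fraction remaining f = (1/2)^(24/17) ≈ 0.3759.
Single-dose peak C₀ = D/Vd = 308/262 ≈ 1.176 μg/mL.
Steady-state trough Cmin,ss = C₀·f/(1−f) ≈ 1.176 × 0.3759/0.6241 ≈ 0.708 μg/mL.
Trough 0.7 μg/mL vs MEC 1 μg/mL: subtherapeutic.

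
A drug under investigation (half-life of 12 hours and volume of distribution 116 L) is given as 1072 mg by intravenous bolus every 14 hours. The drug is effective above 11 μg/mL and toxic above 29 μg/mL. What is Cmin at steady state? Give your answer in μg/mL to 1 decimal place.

7.4 μg/mL

Over one 14-h interval, 14/12 ≈ 1.1667 half-lives elapse, leaving f ≈ 0.4454 of each dose.
At steady state, accumulation factor R = 1/(1 − e^(−kτ)) ≈ 1.8031.
Single-dose peak C₀ = D/Vd = 1072/116 ≈ 9.241 μg/mL.
Cmax,ss = C₀/(1 − f) ≈ 9.241/0.5546 ≈ 16.662 μg/mL.
Steady-state trough Cmin,ss = Cmax,ss·f ≈ 16.662 × 0.4454 ≈ 7.421 μg/mL.
Trough 7.4 μg/mL vs MEC 11 μg/mL: subtherapeutic.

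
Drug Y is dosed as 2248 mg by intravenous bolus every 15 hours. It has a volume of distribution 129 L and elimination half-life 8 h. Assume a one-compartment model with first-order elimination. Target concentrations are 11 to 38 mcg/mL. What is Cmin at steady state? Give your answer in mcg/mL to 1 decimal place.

τ/t½ = 15/8 ≈ 1.875, so fraction remaining f = (1/2)^(15/8) ≈ 0.2726.
At steady state, accumulation factor R = 1/(1 − e^(−kτ)) ≈ 1.3748.
Single-dose peak C₀ = D/Vd = 2248/129 ≈ 17.426 mcg/mL.
Steady-state peak Cmax,ss = C₀·R ≈ 17.426 × 1.3748 ≈ 23.957 mcg/mL.
One interval later, Cmin,ss = Cmax,ss·e^(−kτ) ≈ 23.957 × 0.2726 ≈ 6.531 mcg/mL.
Trough 6.5 mcg/mL vs MEC 11 mcg/mL: subtherapeutic.

6.5 mcg/mL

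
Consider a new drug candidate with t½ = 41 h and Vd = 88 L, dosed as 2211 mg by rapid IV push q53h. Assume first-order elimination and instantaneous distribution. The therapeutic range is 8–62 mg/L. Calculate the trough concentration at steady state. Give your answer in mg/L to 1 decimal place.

17.3 mg/L

Over one 53-h interval, 53/41 ≈ 1.2927 half-lives elapse, leaving f ≈ 0.4082 of each dose.
At steady state, accumulation factor R = 1/(1 − e^(−kτ)) ≈ 1.6898.
Single-dose peak C₀ = D/Vd = 2211/88 ≈ 25.125 mg/L.
Cmax,ss = C₀/(1 − f) ≈ 25.125/0.5918 ≈ 42.455 mg/L.
One interval later, Cmin,ss = Cmax,ss·e^(−kτ) ≈ 42.455 × 0.4082 ≈ 17.330 mg/L.
Trough 17.3 mg/L vs MEC 8 mg/L: adequate.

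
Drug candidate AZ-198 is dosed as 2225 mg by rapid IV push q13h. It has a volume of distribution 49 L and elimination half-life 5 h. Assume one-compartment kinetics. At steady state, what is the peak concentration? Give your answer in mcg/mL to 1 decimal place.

54.4 mcg/mL

Over one 13-h interval, 13/5 ≈ 2.6 half-lives elapse, leaving f ≈ 0.1649 of each dose.
At steady state, accumulation factor R = 1/(1 − e^(−kτ)) ≈ 1.1975.
Each bolus raises the concentration by D/Vd = 2225/49 ≈ 45.408 mcg/mL.
Steady-state peak Cmax,ss = C₀·R ≈ 45.408 × 1.1975 ≈ 54.376 mcg/mL.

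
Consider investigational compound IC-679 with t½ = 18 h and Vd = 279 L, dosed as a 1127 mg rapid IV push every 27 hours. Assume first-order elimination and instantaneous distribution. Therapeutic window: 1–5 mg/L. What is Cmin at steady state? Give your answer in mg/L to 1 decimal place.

k = ln2/t½ = ln2/18 ≈ 0.038508 h⁻¹; fraction remaining f = e^(−kτ) = e^(−0.038508×27) ≈ 0.3536.
Accumulation ratio R = 1/(1 − f) ≈ 1/0.6464 ≈ 1.5470.
Single-dose peak C₀ = D/Vd = 1127/279 ≈ 4.039 mg/L.
Steady-state peak Cmax,ss = C₀·R ≈ 4.039 × 1.5470 ≈ 6.248 mg/L.
Steady-state trough Cmin,ss = Cmax,ss·f ≈ 6.248 × 0.3536 ≈ 2.209 mg/L.
Trough 2.2 mg/L vs MEC 1 mg/L: adequate.

2.2 mg/L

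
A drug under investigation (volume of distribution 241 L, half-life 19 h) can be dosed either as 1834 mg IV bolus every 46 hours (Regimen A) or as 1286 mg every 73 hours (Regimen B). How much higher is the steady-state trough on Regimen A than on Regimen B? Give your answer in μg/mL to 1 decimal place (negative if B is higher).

Regimen A: f = (1/2)^(46/19) ≈ 0.1867; Cmin,ss = (1834/241)·f/(1−f) ≈ 1.747 μg/mL.
Regimen B: f = (1/2)^(73/19) ≈ 0.0697; Cmin,ss = (1286/241)·f/(1−f) ≈ 0.400 μg/mL.
Difference ≈ 1.747 − 0.400 ≈ 1.347 μg/mL.

1.3 μg/mL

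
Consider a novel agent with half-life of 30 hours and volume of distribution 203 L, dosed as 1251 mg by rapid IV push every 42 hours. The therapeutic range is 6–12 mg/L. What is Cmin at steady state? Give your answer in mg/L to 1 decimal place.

3.8 mg/L

k = ln2/t½ = ln2/30 ≈ 0.023105 h⁻¹; fraction remaining f = e^(−kτ) = e^(−0.023105×42) ≈ 0.3789.
Accumulation ratio R = 1/(1 − f) ≈ 1/0.6211 ≈ 1.6100.
Single-dose peak C₀ = D/Vd = 1251/203 ≈ 6.163 mg/L.
Cmax,ss = C₀/(1 − f) ≈ 6.163/0.6211 ≈ 9.923 mg/L.
Steady-state trough Cmin,ss = Cmax,ss·f ≈ 9.923 × 0.3789 ≈ 3.760 mg/L.
Trough 3.8 mg/L vs MEC 6 mg/L: subtherapeutic.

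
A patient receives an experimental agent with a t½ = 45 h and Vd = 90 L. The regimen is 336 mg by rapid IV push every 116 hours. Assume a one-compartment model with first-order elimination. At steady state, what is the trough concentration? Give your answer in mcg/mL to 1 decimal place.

0.8 mcg/mL

Over one 116-h interval, 116/45 ≈ 2.5778 half-lives elapse, leaving f ≈ 0.1675 of each dose.
Single-dose peak C₀ = D/Vd = 336/90 ≈ 3.733 mcg/mL.
Steady-state trough Cmin,ss = C₀·f/(1−f) ≈ 3.733 × 0.1675/0.8325 ≈ 0.751 mcg/mL.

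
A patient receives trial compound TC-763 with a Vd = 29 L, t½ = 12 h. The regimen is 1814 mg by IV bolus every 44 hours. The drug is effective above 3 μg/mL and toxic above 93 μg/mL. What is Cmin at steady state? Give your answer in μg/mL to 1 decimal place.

k = ln2/t½ = ln2/12 ≈ 0.057762 h⁻¹; fraction remaining f = e^(−kτ) = e^(−0.057762×44) ≈ 0.0787.
At steady state, accumulation factor R = 1/(1 − e^(−kτ)) ≈ 1.0854.
Single-dose peak C₀ = D/Vd = 1814/29 ≈ 62.552 μg/mL.
Steady-state peak Cmax,ss = C₀·R ≈ 62.552 × 1.0854 ≈ 67.894 μg/mL.
Steady-state trough Cmin,ss = Cmax,ss·f ≈ 67.894 × 0.0787 ≈ 5.343 μg/mL.
Trough 5.3 μg/mL vs MEC 3 μg/mL: adequate.

5.3 μg/mL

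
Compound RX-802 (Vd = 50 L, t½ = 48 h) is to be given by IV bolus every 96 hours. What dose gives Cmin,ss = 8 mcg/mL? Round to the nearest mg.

1200 mg

τ/t½ = 96/48 ≈ 2, so f = (1/2)^(96/48) ≈ 0.250000.
Cmin,ss = (D/Vd)·f/(1−f), so D = Cmin,ss·Vd·(1−f)/f.
D = 8 × 50 × (1−f)/f ≈ 8 × 50 × 3.00000 ≈ 1200.00 mg.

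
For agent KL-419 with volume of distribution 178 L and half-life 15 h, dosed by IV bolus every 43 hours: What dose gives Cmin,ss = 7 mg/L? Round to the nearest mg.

τ/t½ = 43/15 ≈ 2.8667, so f = (1/2)^(43/15) ≈ 0.137103.
Cmin,ss = (D/Vd)·f/(1−f), so D = Cmin,ss·Vd·(1−f)/f.
D = 7 × 178 × (1−f)/f ≈ 7 × 178 × 6.29379 ≈ 7842.06 mg.

7842 mg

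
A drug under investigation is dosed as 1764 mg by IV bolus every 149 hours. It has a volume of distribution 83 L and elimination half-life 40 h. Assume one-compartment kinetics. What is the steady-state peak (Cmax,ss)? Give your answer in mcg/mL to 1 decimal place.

Over one 149-h interval, 149/40 ≈ 3.725 half-lives elapse, leaving f ≈ 0.0756 of each dose.
Accumulation ratio R = 1/(1 − f) ≈ 1/0.9244 ≈ 1.0818.
Single-dose peak C₀ = D/Vd = 1764/83 ≈ 21.253 mcg/mL.
Steady-state peak Cmax,ss = C₀·R ≈ 21.253 × 1.0818 ≈ 22.991 mcg/mL.

23.0 mcg/mL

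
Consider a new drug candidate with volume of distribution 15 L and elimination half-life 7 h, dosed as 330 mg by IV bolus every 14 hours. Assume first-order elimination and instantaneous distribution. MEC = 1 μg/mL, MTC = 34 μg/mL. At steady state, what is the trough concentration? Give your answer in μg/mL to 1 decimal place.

τ = 14 h = 2 half-lives, so f = (1/2)^2 = 0.25.
At steady state, R = 1/(1 − 0.25) = 4/3.
Single-dose peak C₀ = D/Vd = 330/15 = 22 μg/mL.
Steady-state peak Cmax,ss = C₀·R = 22 × 4/3 ≈ 29.333 μg/mL.
Steady-state trough Cmin,ss = Cmax,ss·f ≈ 29.333 × 0.25 ≈ 7.333 μg/mL.
Trough 7.3 μg/mL vs MEC 1 μg/mL: adequate.

7.3 μg/mL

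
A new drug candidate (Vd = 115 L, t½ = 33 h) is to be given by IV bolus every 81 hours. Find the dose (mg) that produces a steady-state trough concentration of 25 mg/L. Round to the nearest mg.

τ/t½ = 81/33 ≈ 2.4545, so f = (1/2)^(81/33) ≈ 0.182435.
Cmin,ss = (D/Vd)·f/(1−f), so D = Cmin,ss·Vd·(1−f)/f.
D = 25 × 115 × (1−f)/f ≈ 25 × 115 × 4.48140 ≈ 12884.02 mg.

12884 mg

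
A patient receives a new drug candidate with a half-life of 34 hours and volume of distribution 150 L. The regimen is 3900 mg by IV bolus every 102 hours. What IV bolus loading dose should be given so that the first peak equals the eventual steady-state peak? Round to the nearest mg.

4457 mg

f = (1/2)^(102/34) ≈ 0.125000; accumulation ratio R = 1/(1−f) ≈ 1.14286.
Loading dose to hit Cmax,ss on first dose: D_load = D_maint·R ≈ 3900 × 1.14286 ≈ 4457.15 mg.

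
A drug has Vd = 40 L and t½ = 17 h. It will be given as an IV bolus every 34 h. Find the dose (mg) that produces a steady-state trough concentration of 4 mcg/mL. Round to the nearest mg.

480 mg

τ/t½ = 34/17 ≈ 2, so f = (1/2)^(34/17) ≈ 0.250000.
Cmin,ss = (D/Vd)·f/(1−f), so D = Cmin,ss·Vd·(1−f)/f.
D = 4 × 40 × (1−f)/f ≈ 4 × 40 × 3.00000 ≈ 480.00 mg.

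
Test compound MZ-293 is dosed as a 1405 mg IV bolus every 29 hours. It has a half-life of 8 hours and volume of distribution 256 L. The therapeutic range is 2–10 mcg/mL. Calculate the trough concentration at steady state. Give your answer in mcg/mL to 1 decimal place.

Over one 29-h interval, 29/8 ≈ 3.625 half-lives elapse, leaving f ≈ 0.0811 of each dose.
Accumulation ratio R = 1/(1 − f) ≈ 1/0.9189 ≈ 1.0883.
Single-dose peak C₀ = D/Vd = 1405/256 ≈ 5.488 mcg/mL.
Cmax,ss = C₀/(1 − f) ≈ 5.488/0.9189 ≈ 5.972 mcg/mL.
Steady-state trough Cmin,ss = Cmax,ss·f ≈ 5.972 × 0.0811 ≈ 0.484 mcg/mL.
Trough 0.5 mcg/mL vs MEC 2 mcg/mL: subtherapeutic.

0.5 mcg/mL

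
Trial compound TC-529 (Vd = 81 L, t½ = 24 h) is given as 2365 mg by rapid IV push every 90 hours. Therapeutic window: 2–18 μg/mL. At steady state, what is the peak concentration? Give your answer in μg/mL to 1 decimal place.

τ/t½ = 90/24 ≈ 3.75, so fraction remaining f = (1/2)^(90/24) ≈ 0.0743.
At steady state, accumulation factor R = 1/(1 − e^(−kτ)) ≈ 1.0803.
Each bolus raises the concentration by D/Vd = 2365/81 ≈ 29.198 μg/mL.
Steady-state peak Cmax,ss = C₀·R ≈ 29.198 × 1.0803 ≈ 31.543 μg/mL.
Peak 31.5 μg/mL vs MTC 18 μg/mL: exceeds toxic threshold.

31.5 μg/mL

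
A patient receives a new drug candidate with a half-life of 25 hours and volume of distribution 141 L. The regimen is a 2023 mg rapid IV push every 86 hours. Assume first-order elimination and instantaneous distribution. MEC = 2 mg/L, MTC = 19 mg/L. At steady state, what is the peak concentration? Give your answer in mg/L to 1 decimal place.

τ/t½ = 86/25 ≈ 3.44, so fraction remaining f = (1/2)^(86/25) ≈ 0.0921.
At steady state, accumulation factor R = 1/(1 − e^(−kτ)) ≈ 1.1014.
Each bolus raises the concentration by D/Vd = 2023/141 ≈ 14.348 mg/L.
Steady-state peak Cmax,ss = C₀·R ≈ 14.348 × 1.1014 ≈ 15.803 mg/L.
Peak 15.8 mg/L vs MTC 19 mg/L: below toxic threshold.

15.8 mg/L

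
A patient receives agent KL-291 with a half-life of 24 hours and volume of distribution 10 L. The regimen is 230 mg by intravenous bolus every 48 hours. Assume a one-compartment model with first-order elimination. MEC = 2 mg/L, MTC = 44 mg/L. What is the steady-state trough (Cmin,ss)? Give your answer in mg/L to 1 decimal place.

τ = 48 h = 2 half-lives, so f = (1/2)^2 = 0.25.
At steady state, R = 1/(1 − 0.25) = 4/3.
Single-dose peak C₀ = D/Vd = 230/10 = 23 mg/L.
Steady-state peak Cmax,ss = C₀·R = 23 × 4/3 ≈ 30.667 mg/L.
Steady-state trough Cmin,ss = Cmax,ss·f ≈ 30.667 × 0.25 ≈ 7.667 mg/L.
Trough 7.7 mg/L vs MEC 2 mg/L: adequate.

7.7 mg/L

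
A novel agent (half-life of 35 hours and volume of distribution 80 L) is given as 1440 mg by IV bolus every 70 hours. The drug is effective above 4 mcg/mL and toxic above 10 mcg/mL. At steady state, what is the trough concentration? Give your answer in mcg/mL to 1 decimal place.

6.0 mcg/mL

τ = 70 h = 2 half-lives, so f = (1/2)^2 = 0.25.
At steady state, R = 1/(1 − 0.25) = 4/3.
Single-dose peak C₀ = D/Vd = 1440/80 = 18 mcg/mL.
Steady-state peak Cmax,ss = C₀·R = 18 × 4/3 ≈ 24.000 mcg/mL.
Steady-state trough Cmin,ss = Cmax,ss·f ≈ 24.000 × 0.25 ≈ 6.000 mcg/mL.
Trough 6.0 mcg/mL vs MEC 4 mcg/mL: adequate.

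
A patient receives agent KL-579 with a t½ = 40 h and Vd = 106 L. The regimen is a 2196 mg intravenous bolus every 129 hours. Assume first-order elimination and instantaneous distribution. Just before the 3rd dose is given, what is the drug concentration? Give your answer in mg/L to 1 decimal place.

f = (1/2)^(τ/t½) = (1/2)^(129/40) ≈ 0.1069.
C₀ = D/Vd = 2196/106 ≈ 20.717 mg/L.
Before the 3rd dose, 2 doses have been given. Superposition: Cmin = C₀·(f + f²).
≈ 20.717 × (0.1069 + 0.0114) ≈ 20.717 × 0.1183 ≈ 2.451 mg/L.

2.5 mg/L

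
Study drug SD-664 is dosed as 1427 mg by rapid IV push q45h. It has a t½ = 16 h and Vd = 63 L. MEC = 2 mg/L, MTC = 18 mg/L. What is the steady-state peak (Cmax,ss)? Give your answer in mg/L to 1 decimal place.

τ/t½ = 45/16 ≈ 2.8125, so fraction remaining f = (1/2)^(45/16) ≈ 0.1423.
At steady state, accumulation factor R = 1/(1 − e^(−kτ)) ≈ 1.1659.
Each bolus raises the concentration by D/Vd = 1427/63 ≈ 22.651 mg/L.
Steady-state peak Cmax,ss = C₀·R ≈ 22.651 × 1.1659 ≈ 26.409 mg/L.
Peak 26.4 mg/L vs MTC 18 mg/L: exceeds toxic threshold.

26.4 mg/L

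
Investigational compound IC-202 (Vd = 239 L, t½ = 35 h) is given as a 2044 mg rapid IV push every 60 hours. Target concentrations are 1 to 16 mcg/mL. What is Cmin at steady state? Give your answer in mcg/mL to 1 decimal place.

3.7 mcg/mL

τ/t½ = 60/35 ≈ 1.7143, so fraction remaining f = (1/2)^(60/35) ≈ 0.3048.
Accumulation ratio R = 1/(1 − f) ≈ 1/0.6952 ≈ 1.4384.
Each bolus raises the concentration by D/Vd = 2044/239 ≈ 8.552 mcg/mL.
Steady-state peak Cmax,ss = C₀·R ≈ 8.552 × 1.4384 ≈ 12.301 mcg/mL.
Steady-state trough Cmin,ss = Cmax,ss·f ≈ 12.301 × 0.3048 ≈ 3.749 mcg/mL.
Trough 3.7 mcg/mL vs MEC 1 mcg/mL: adequate.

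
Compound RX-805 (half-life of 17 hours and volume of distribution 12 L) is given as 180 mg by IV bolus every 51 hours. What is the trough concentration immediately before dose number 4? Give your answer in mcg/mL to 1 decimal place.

f = (1/2)^(τ/t½) = (1/2)^(51/17) ≈ 0.1250.
C₀ = D/Vd = 180/12 ≈ 15.000 mcg/mL.
Before the 4th dose, 3 doses have been given. Superposition: Cmin = C₀·(f + f² + … + f^3).
≈ 15.000 × (0.1250 + 0.0156 + 0.0020) ≈ 15.000 × 0.1426 ≈ 2.139 mcg/mL.

2.1 mcg/mL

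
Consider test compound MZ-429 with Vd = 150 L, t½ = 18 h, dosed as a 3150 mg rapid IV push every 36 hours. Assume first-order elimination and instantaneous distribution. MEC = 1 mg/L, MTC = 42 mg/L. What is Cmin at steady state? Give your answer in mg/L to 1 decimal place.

τ = 36 h = 2 half-lives, so f = (1/2)^2 = 0.25.
At steady state, R = 1/(1 − 0.25) = 4/3.
Single-dose peak C₀ = D/Vd = 3150/150 = 21 mg/L.
Steady-state peak Cmax,ss = C₀·R = 21 × 4/3 ≈ 28.000 mg/L.
Steady-state trough Cmin,ss = Cmax,ss·f ≈ 28.000 × 0.25 ≈ 7.000 mg/L.
Trough 7.0 mg/L vs MEC 1 mg/L: adequate.

7.0 mg/L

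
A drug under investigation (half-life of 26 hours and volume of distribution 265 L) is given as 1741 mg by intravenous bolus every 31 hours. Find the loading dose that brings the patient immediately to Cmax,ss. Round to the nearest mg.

f = (1/2)^(31/26) ≈ 0.437602; accumulation ratio R = 1/(1−f) ≈ 1.77810.
Loading dose to hit Cmax,ss on first dose: D_load = D_maint·R ≈ 1741 × 1.77810 ≈ 3095.67 mg.

3096 mg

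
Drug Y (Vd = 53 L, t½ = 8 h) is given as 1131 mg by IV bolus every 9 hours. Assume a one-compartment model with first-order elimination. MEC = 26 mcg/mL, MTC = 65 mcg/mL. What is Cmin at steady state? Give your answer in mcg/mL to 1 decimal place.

Over one 9-h interval, 9/8 ≈ 1.125 half-lives elapse, leaving f ≈ 0.4585 of each dose.
Single-dose peak C₀ = D/Vd = 1131/53 ≈ 21.340 mcg/mL.
Steady-state trough Cmin,ss = C₀·f/(1−f) ≈ 21.340 × 0.4585/0.5415 ≈ 18.069 mcg/mL.
Trough 18.1 mcg/mL vs MEC 26 mcg/mL: subtherapeutic.

18.1 mcg/mL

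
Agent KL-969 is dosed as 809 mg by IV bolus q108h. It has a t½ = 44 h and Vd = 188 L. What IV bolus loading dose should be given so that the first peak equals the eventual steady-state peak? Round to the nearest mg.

f = (1/2)^(108/44) ≈ 0.182435; accumulation ratio R = 1/(1−f) ≈ 1.22314.
Loading dose to hit Cmax,ss on first dose: D_load = D_maint·R ≈ 809 × 1.22314 ≈ 989.52 mg.

990 mg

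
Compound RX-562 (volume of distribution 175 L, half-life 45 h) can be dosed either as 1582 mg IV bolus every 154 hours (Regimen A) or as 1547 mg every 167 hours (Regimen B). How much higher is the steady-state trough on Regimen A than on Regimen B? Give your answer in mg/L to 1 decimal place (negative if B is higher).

Regimen A: f = (1/2)^(154/45) ≈ 0.0933; Cmin,ss = (1582/175)·f/(1−f) ≈ 0.930 mg/L.
Regimen B: f = (1/2)^(167/45) ≈ 0.0764; Cmin,ss = (1547/175)·f/(1−f) ≈ 0.731 mg/L.
Difference ≈ 0.930 − 0.731 ≈ 0.199 mg/L.

0.2 mg/L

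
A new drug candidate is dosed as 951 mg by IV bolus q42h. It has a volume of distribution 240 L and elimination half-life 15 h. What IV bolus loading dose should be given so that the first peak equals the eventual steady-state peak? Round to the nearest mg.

1110 mg

f = (1/2)^(42/15) ≈ 0.143587; accumulation ratio R = 1/(1−f) ≈ 1.16766.
Loading dose to hit Cmax,ss on first dose: D_load = D_maint·R ≈ 951 × 1.16766 ≈ 1110.44 mg.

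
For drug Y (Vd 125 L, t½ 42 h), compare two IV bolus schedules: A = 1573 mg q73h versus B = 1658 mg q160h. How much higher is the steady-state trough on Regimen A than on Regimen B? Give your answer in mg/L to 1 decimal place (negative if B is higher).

Regimen A: f = (1/2)^(73/42) ≈ 0.2998; Cmin,ss = (1573/125)·f/(1−f) ≈ 5.388 mg/L.
Regimen B: f = (1/2)^(160/42) ≈ 0.0713; Cmin,ss = (1658/125)·f/(1−f) ≈ 1.018 mg/L.
Difference ≈ 5.388 − 1.018 ≈ 4.370 mg/L.

4.4 mg/L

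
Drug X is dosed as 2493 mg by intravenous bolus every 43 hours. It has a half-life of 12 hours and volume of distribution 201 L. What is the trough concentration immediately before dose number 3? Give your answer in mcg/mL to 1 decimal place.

1.1 mcg/mL

f = (1/2)^(τ/t½) = (1/2)^(43/12) ≈ 0.0834.
C₀ = D/Vd = 2493/201 ≈ 12.403 mcg/mL.
Before the 3rd dose, 2 doses have been given. Superposition: Cmin = C₀·(f + f²).
≈ 12.403 × (0.0834 + 0.0070) ≈ 12.403 × 0.0904 ≈ 1.121 mcg/mL.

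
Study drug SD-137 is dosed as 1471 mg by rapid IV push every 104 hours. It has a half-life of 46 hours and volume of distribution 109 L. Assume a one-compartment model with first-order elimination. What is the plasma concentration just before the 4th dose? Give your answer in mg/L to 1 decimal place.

f = (1/2)^(τ/t½) = (1/2)^(104/46) ≈ 0.2086.
C₀ = D/Vd = 1471/109 ≈ 13.495 mg/L.
Before the 4th dose, 3 doses have been given. Superposition: Cmin = C₀·(f + f² + … + f^3).
≈ 13.495 × (0.2086 + 0.0435 + 0.0091) ≈ 13.495 × 0.2612 ≈ 3.525 mg/L.

3.5 mg/L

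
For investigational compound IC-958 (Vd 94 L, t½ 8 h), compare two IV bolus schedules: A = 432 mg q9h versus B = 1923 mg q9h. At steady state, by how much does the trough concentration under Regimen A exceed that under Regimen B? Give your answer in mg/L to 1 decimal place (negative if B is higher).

-13.4 mg/L

Regimen A: f = (1/2)^(9/8) ≈ 0.4585; Cmin,ss = (432/94)·f/(1−f) ≈ 3.891 mg/L.
Regimen B: f = (1/2)^(9/8) ≈ 0.4585; Cmin,ss = (1923/94)·f/(1−f) ≈ 17.322 mg/L.
Difference ≈ 3.891 − 17.322 ≈ -13.431 mg/L.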